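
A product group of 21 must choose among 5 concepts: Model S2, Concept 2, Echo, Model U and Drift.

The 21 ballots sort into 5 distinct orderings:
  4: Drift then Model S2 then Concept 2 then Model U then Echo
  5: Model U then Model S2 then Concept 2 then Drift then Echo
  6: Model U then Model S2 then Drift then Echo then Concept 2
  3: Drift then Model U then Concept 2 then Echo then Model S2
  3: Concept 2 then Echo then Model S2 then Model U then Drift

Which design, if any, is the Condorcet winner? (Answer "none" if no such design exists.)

Model U

Head-to-head results (21 engineers):
Model S2 vs Concept 2: Model S2 wins 15–6.
Model S2 vs Echo: Model S2, 15–6.
Model S2 vs Model U: Model U wins 14–7.
Model S2 vs Drift: Model S2, 14–7.
Concept 2 vs Echo: Concept 2 wins 15–6.
Concept 2 vs Model U: Model U wins 14–7.
Concept 2 vs Drift: Drift wins 13–8.
Echo vs Model U: Model U wins 18–3.
Echo–Drift: Drift 18–3.
Model U vs Drift: Model U wins 14–7.
Model U beats each of Model S2, Concept 2, Echo, Drift — Model U is the Condorcet winner.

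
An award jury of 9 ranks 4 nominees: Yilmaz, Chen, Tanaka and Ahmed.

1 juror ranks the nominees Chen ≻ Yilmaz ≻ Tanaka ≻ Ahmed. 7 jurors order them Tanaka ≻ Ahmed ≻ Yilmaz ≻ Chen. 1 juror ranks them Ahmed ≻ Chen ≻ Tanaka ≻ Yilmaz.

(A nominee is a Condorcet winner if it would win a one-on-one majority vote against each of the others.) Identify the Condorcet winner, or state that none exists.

Head-to-head results (9 jurors):
Yilmaz vs Chen: Yilmaz preferred on 7 ballots; Yilmaz wins 7–2.
Yilmaz vs Tanaka: 1 for Yilmaz, 8 for Tanaka — Tanaka by 8–1.
Yilmaz vs Ahmed: Yilmaz preferred on 1 ballot; Ahmed wins 8–1.
Chen vs Tanaka: 1+1 = 2 for Chen, 7 for Tanaka — Tanaka by 7–2.
Chen vs Ahmed: 1 for Chen, 8 for Ahmed — Ahmed by 8–1.
Tanaka vs Ahmed: 8 to 1, Tanaka.
Tanaka defeats every rival head-to-head and is the Condorcet winner.

Tanaka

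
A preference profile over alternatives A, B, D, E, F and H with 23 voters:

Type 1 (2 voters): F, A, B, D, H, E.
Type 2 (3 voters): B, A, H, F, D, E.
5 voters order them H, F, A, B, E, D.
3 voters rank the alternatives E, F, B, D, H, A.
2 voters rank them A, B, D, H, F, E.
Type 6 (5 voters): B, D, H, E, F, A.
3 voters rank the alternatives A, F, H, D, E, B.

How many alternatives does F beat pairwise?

4

F against each rival (23 voters):
F vs A: 15 to 8, F.
F vs B: 13 to 10, F.
F vs D: 16 to 7, F.
F vs E: 2+3+5+2+3 = 15 for F, 8 for E — F by 15–8.
F vs H: F is ranked higher on 2+3+3 = 8 ballots, H on 15. H wins 15–8.
F beats A, B, D, E; loses to H — 4 pairwise wins.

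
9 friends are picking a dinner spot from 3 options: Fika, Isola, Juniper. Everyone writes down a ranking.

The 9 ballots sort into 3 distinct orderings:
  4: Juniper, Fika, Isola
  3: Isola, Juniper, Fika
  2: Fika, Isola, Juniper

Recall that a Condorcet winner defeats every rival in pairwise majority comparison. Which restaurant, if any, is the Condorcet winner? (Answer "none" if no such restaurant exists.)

none

Head-to-head results (9 friends):
Fika vs Isola: Fika is ranked higher on 4+2 = 6 ballots, Isola on 3. Fika wins 6–3.
Fika vs Juniper: 2 to 7, Juniper.
Isola vs Juniper: 5 to 4, Isola.
Every restaurant loses at least once (Fika loses to Juniper; Isola loses to Fika; Juniper loses to Isola). The majority relation contains the cycle Fika beats Isola beats Juniper beats Fika, so there is no Condorcet winner.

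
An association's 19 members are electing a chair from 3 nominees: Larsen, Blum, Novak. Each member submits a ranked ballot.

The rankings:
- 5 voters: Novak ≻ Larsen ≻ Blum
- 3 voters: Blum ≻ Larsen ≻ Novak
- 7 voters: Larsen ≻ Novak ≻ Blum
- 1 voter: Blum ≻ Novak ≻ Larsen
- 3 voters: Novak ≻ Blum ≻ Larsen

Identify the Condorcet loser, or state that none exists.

Blum

Pairwise majorities:
Larsen vs Blum: Larsen is ranked higher on 5+7 = 12 ballots, Blum on 7. Larsen wins 12–7.
Larsen vs Novak: 3+7 = 10 for Larsen, 9 for Novak — Larsen by 10–9.
Blum vs Novak: Blum preferred on 3+1 = 4 ballots; Novak wins 15–4.
Blum is beaten in every head-to-head and is the Condorcet loser.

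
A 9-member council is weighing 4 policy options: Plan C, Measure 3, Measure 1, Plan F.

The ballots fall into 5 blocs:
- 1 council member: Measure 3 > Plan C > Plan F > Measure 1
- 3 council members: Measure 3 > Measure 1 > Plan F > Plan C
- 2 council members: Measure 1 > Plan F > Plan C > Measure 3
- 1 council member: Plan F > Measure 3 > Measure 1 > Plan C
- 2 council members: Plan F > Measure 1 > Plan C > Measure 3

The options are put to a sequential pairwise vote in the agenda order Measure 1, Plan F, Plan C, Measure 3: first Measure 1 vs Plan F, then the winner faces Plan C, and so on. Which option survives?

Measure 3

Round 1: Measure 1 vs Plan F — 5–4, Measure 1 advances.
Round 2: Measure 1 vs Plan C — 8–1, Measure 1 advances.
Round 3: Measure 1 vs Measure 3 — 4–5, Measure 3 advances.
Measure 3 survives the agenda.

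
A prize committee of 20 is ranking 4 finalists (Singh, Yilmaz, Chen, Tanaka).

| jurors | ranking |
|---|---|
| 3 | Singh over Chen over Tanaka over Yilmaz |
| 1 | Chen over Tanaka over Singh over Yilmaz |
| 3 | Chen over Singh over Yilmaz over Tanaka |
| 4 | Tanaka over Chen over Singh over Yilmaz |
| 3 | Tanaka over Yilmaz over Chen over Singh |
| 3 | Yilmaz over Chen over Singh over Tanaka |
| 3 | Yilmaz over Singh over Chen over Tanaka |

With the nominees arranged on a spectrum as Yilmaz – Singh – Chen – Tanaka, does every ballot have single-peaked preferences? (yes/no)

no

Axis positions: Yilmaz=1, Singh=2, Chen=3, Tanaka=4.
Type 1 (peak Singh at position 2): ranking walks positions 2-3-4-1, expanding outward from the peak — single-peaked.
Type 2 (peak Chen at position 3): ranking walks positions 3-4-2-1, expanding outward from the peak — single-peaked.
Type 3 (peak Chen at position 3): ranking walks positions 3-2-1-4, expanding outward from the peak — single-peaked.
Type 4 (peak Tanaka at position 4): ranking walks positions 4-3-2-1, expanding outward from the peak — single-peaked.
Type 5: ranking walks positions 4-1-3-2; Yilmaz is ranked above Chen even though Chen lies between Yilmaz and the peak Tanaka on the axis — preferences dip and rise again. Not single-peaked.
Type 6: ranking walks positions 1-3-2-4; Chen is ranked above Singh even though Singh lies between Chen and the peak Yilmaz on the axis — preferences dip and rise again. Not single-peaked.
Type 7 (peak Yilmaz at position 1): ranking walks positions 1-2-3-4, expanding outward from the peak — single-peaked.
Type 5 violates single-peakedness, so the profile is not single-peaked on this axis.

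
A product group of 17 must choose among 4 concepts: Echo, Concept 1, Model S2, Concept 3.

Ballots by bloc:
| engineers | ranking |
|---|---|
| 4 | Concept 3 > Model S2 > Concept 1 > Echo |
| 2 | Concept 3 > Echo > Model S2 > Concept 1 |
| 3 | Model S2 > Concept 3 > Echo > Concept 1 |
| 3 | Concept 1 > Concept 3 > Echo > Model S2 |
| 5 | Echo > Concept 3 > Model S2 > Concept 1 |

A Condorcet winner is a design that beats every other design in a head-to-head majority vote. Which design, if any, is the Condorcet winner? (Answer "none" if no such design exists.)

Concept 3

Head-to-head results (17 engineers):
Echo vs Concept 1: Echo wins 10–7.
Echo vs Model S2: Echo wins 10–7.
Echo–Concept 3: Concept 3 12–5.
Concept 1 vs Model S2: Model S2 wins 14–3.
Concept 1 vs Concept 3: Concept 3 wins 14–3.
Model S2 vs Concept 3: Concept 3, 14–3.
Concept 3 beats each of Echo, Concept 1, Model S2 — Concept 3 is the Condorcet winner.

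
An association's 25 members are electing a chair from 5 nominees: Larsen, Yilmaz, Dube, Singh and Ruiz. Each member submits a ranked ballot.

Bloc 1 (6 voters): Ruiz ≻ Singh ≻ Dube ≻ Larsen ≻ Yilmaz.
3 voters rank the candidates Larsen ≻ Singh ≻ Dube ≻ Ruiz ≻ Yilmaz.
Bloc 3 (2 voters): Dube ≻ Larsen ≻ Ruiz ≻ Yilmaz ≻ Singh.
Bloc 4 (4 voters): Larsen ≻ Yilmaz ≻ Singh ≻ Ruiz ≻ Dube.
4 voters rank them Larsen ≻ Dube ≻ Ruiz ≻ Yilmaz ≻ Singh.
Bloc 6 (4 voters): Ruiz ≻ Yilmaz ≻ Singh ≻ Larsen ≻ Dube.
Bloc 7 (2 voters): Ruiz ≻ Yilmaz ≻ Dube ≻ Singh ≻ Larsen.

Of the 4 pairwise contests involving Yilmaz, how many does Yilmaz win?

1

Yilmaz against each rival (25 voters):
Yilmaz vs Larsen: 4+2 = 6 for Yilmaz, 19 for Larsen — Larsen by 19–6.
Yilmaz–Dube: Dube 15–10.
Yilmaz vs Singh: Yilmaz, 16–9.
Yilmaz vs Ruiz: Ruiz, 21–4.
Yilmaz beats Singh; loses to Larsen, Dube, Ruiz — 1 pairwise win.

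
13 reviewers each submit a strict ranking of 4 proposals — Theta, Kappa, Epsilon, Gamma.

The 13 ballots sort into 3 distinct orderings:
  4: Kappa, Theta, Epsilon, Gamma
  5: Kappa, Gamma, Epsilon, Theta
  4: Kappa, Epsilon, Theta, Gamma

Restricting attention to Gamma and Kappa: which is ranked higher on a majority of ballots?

No ballot ranks Gamma above Kappa: 0.
Ballots ranking Kappa above Gamma: 13 − 0 = 13.
Kappa wins the head-to-head 13–0.

Kappa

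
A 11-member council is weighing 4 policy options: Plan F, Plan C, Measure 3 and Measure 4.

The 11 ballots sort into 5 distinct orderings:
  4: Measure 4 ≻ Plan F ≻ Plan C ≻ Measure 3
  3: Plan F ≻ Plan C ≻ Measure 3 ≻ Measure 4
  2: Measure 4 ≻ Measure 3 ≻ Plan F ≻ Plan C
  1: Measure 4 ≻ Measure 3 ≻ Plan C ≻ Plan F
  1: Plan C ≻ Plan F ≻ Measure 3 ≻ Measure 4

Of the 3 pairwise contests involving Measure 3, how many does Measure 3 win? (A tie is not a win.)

0

Measure 3 against each rival (11 council members):
Measure 3 vs Plan F: 3 to 8, Plan F.
Measure 3 vs Plan C: Plan C, 8–3.
Measure 3 vs Measure 4: 4 to 7, Measure 4.
Measure 3 beats no one; loses to Plan F, Plan C, Measure 4 — 0 pairwise wins.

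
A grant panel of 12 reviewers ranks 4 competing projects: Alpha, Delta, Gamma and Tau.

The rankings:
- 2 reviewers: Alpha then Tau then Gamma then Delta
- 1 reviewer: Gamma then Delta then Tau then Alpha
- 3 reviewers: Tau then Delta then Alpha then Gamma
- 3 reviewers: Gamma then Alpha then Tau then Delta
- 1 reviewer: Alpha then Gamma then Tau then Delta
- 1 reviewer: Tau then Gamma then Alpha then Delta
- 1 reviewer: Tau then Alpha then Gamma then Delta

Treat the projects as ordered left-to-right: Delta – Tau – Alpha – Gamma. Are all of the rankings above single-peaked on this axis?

no

Axis positions: Delta=1, Tau=2, Alpha=3, Gamma=4.
Bloc 1 (peak Alpha at position 3): ranking walks positions 3-2-4-1, expanding outward from the peak — single-peaked.
Bloc 2: ranking walks positions 4-1-2-3; Delta is ranked above Alpha even though Alpha lies between Delta and the peak Gamma on the axis — preferences dip and rise again. Not single-peaked.
Bloc 3 (peak Tau at position 2): ranking walks positions 2-1-3-4, expanding outward from the peak — single-peaked.
Bloc 4 (peak Gamma at position 4): ranking walks positions 4-3-2-1, expanding outward from the peak — single-peaked.
Bloc 5 (peak Alpha at position 3): ranking walks positions 3-4-2-1, expanding outward from the peak — single-peaked.
Bloc 6: ranking walks positions 2-4-3-1; Gamma is ranked above Alpha even though Alpha lies between Gamma and the peak Tau on the axis — preferences dip and rise again. Not single-peaked.
Bloc 7 (peak Tau at position 2): ranking walks positions 2-3-4-1, expanding outward from the peak — single-peaked.
Bloc 2 violates single-peakedness, so the profile is not single-peaked on this axis.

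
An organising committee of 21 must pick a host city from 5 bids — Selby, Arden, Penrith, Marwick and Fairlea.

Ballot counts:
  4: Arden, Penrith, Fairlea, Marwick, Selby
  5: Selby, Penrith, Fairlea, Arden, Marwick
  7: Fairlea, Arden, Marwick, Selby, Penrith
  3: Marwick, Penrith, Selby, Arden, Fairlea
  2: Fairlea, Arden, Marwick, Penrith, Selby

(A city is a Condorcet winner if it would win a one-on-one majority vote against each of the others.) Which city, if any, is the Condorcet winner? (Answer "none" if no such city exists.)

none

Check each pair by majority over 21 ballots:
Selby vs Arden: Selby is ranked higher on 5+3 = 8 ballots, Arden on 13. Arden wins 13–8.
Selby vs Penrith: 5+7 = 12 for Selby, 9 for Penrith — Selby by 12–9.
Selby vs Marwick: Selby preferred on 5 ballots; Marwick wins 16–5.
Selby vs Fairlea: 8 to 13, Fairlea.
Arden vs Penrith: 4+7+2 = 13 for Arden, 8 for Penrith — Arden by 13–8.
Arden vs Marwick: 18 to 3, Arden.
Arden vs Fairlea: 7 to 14, Fairlea.
Penrith vs Marwick: Penrith is ranked higher on 4+5 = 9 ballots, Marwick on 12. Marwick wins 12–9.
Penrith vs Fairlea: Penrith is ranked higher on 4+5+3 = 12 ballots, Fairlea on 9. Penrith wins 12–9.
Marwick vs Fairlea: 3 for Marwick, 18 for Fairlea — Fairlea by 18–3.
No city is unbeaten: Selby loses to Arden; Arden loses to Fairlea; Penrith loses to Selby; Marwick loses to Arden; Fairlea loses to Penrith. In particular Selby > Penrith > Fairlea > Selby is a majority cycle — no Condorcet winner exists.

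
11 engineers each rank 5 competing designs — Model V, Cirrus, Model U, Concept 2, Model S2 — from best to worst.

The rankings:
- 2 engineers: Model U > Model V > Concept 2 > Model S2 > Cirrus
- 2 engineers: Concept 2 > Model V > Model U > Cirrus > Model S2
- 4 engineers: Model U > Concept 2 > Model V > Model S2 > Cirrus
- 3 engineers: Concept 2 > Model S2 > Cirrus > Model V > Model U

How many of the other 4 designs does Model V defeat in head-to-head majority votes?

2

Model V against each rival (11 engineers):
Model V vs Cirrus: Model V, 8–3.
Model V vs Model U: 5 to 6, Model U.
Model V vs Concept 2: Concept 2, 9–2.
Model V–Model S2: Model V 8–3.
Model V beats Cirrus, Model S2; loses to Model U, Concept 2 — 2 pairwise wins.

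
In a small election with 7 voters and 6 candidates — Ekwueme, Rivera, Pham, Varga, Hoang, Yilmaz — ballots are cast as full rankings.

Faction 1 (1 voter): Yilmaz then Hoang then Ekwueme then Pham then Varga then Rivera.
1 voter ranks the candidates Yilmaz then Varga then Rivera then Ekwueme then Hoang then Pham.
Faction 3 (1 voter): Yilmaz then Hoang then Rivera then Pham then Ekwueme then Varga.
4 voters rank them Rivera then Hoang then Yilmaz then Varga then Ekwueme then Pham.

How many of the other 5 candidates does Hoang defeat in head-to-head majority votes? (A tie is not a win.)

Hoang against each rival (7 voters):
Hoang vs Ekwueme: Hoang is ranked higher on 1+1+4 = 6 ballots, Ekwueme on 1. Hoang wins 6–1.
Hoang vs Rivera: Hoang is ranked higher on 1+1 = 2 ballots, Rivera on 5. Rivera wins 5–2.
Hoang vs Pham: 1+1+1+4 = 7 for Hoang, 0 for Pham — Hoang by 7–0.
Hoang vs Varga: Hoang, 6–1.
Hoang vs Yilmaz: Hoang, 4–3.
Hoang beats Ekwueme, Pham, Varga, Yilmaz; loses to Rivera — 4 pairwise wins.

4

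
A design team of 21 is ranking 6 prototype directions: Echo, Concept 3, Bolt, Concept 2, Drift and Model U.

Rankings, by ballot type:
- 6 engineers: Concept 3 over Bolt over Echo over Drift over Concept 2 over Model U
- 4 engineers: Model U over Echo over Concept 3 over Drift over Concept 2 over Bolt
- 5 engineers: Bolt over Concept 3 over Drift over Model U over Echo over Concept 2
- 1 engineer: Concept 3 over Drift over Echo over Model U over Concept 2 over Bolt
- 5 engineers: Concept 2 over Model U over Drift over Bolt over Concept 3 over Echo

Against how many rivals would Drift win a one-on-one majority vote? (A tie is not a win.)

3

Drift against each rival (21 engineers):
Drift vs Echo: Drift is ranked higher on 5+1+5 = 11 ballots, Echo on 10. Drift wins 11–10.
Drift vs Concept 3: 5 to 16, Concept 3.
Drift vs Bolt: 4+1+5 = 10 for Drift, 11 for Bolt — Bolt by 11–10.
Drift vs Concept 2: Drift wins 16–5.
Drift vs Model U: Drift, 12–9.
Drift beats Echo, Concept 2, Model U; loses to Concept 3, Bolt — 3 pairwise wins.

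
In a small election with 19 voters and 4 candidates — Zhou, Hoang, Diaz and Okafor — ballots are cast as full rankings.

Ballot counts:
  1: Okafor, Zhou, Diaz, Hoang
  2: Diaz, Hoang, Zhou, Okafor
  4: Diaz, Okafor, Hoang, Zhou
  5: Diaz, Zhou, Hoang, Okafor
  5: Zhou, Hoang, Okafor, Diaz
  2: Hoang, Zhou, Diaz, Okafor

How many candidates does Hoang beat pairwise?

Hoang against each rival (19 voters):
Hoang vs Zhou: Hoang is ranked higher on 2+4+2 = 8 ballots, Zhou on 11. Zhou wins 11–8.
Hoang vs Diaz: Hoang is ranked higher on 5+2 = 7 ballots, Diaz on 12. Diaz wins 12–7.
Hoang vs Okafor: 14 to 5, Hoang.
Hoang beats Okafor; loses to Zhou, Diaz — 1 pairwise win.

1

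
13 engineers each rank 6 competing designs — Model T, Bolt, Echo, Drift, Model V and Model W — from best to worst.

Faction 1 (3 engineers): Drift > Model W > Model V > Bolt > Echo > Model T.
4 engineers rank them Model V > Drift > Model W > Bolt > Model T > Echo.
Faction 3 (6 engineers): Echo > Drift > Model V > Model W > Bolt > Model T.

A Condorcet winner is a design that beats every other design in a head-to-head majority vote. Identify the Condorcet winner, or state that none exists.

Drift

Check each pair by majority over 13 ballots:
Model T vs Bolt: Bolt wins 13–0.
Model T vs Echo: Echo wins 9–4.
Model T–Drift: Drift 13–0.
Model T vs Model V: Model V, 13–0.
Model T vs Model W: Model W, 13–0.
Bolt–Echo: Bolt 7–6.
Bolt vs Drift: Drift wins 13–0.
Bolt vs Model V: Model V, 13–0.
Bolt vs Model W: Model W, 13–0.
Echo vs Drift: Drift wins 7–6.
Echo vs Model V: Model V, 7–6.
Echo vs Model W: Model W wins 7–6.
Drift vs Model V: Drift wins 9–4.
Drift vs Model W: Drift wins 13–0.
Model V vs Model W: Model V wins 10–3.
Drift defeats every rival head-to-head and is the Condorcet winner.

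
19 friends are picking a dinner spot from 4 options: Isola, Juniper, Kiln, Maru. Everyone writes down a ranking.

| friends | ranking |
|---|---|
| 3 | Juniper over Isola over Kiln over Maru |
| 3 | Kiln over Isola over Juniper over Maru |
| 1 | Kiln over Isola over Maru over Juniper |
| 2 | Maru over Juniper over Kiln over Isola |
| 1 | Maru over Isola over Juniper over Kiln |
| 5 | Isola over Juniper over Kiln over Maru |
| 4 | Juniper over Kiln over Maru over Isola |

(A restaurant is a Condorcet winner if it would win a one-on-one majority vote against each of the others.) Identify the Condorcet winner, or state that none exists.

none

Pairwise majorities:
Isola–Juniper: Isola 10–9.
Isola vs Kiln: Kiln wins 10–9.
Isola vs Maru: Isola wins 12–7.
Juniper vs Kiln: Juniper wins 15–4.
Juniper–Maru: Juniper 15–4.
Kiln–Maru: Kiln 16–3.
No restaurant is unbeaten: Isola loses to Kiln; Juniper loses to Isola; Kiln loses to Juniper; Maru loses to Isola. In particular Isola beats Juniper beats Kiln beats Isola is a majority cycle — no Condorcet winner exists.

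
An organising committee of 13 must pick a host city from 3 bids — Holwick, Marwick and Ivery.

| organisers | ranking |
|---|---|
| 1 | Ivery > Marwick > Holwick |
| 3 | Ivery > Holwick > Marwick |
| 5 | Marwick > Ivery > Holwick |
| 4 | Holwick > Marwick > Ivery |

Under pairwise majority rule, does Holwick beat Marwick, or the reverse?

Holwick

Ballots ranking Holwick above Marwick: 3 + 4 = 7.
Ballots ranking Marwick above Holwick: 13 − 7 = 6.
Holwick wins the head-to-head 7–6.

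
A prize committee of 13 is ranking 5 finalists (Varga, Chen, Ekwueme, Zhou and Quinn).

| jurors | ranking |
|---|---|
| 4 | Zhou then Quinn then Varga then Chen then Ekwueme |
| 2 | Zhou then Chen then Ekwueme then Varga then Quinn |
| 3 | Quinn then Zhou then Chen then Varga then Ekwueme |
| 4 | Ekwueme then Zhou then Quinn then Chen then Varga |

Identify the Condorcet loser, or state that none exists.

Pairwise majorities:
Varga–Chen: Chen 9–4.
Varga vs Ekwueme: Varga preferred on 4+3 = 7 ballots; Varga wins 7–6.
Varga vs Zhou: 0 for Varga, 13 for Zhou — Zhou by 13–0.
Varga vs Quinn: Varga is ranked higher on 2 ballots, Quinn on 11. Quinn wins 11–2.
Chen vs Ekwueme: 4+2+3 = 9 for Chen, 4 for Ekwueme — Chen by 9–4.
Chen vs Zhou: Zhou, 13–0.
Chen vs Quinn: 2 to 11, Quinn.
Ekwueme vs Zhou: 4 to 9, Zhou.
Ekwueme vs Quinn: Quinn, 7–6.
Zhou vs Quinn: Zhou, 10–3.
Ekwueme loses to every other nominee — it is the Condorcet loser.

Ekwueme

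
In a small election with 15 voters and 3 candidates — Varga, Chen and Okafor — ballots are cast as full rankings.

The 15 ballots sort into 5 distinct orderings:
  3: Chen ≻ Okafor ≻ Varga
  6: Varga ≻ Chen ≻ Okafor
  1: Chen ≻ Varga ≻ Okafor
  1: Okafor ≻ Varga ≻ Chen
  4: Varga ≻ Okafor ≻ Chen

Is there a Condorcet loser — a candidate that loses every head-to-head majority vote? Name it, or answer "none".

Okafor

Head-to-head results (15 voters):
Varga–Chen: Varga 11–4.
Varga vs Okafor: Varga preferred on 6+1+4 = 11 ballots; Varga wins 11–4.
Chen vs Okafor: Chen wins 10–5.
Okafor is beaten in every head-to-head and is the Condorcet loser.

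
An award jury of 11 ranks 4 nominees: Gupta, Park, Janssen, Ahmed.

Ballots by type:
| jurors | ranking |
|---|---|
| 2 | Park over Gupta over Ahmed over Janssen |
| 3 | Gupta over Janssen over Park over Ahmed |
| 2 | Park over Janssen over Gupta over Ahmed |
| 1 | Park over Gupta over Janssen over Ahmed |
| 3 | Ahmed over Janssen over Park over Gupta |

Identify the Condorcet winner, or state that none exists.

none

Head-to-head results (11 jurors):
Gupta–Park: Park 8–3.
Gupta–Janssen: Gupta 6–5.
Gupta–Ahmed: Gupta 8–3.
Park vs Janssen: Janssen wins 6–5.
Park–Ahmed: Park 8–3.
Janssen–Ahmed: Janssen 6–5.
Every nominee loses at least once (Gupta loses to Park; Park loses to Janssen; Janssen loses to Gupta; Ahmed loses to Gupta). The majority relation contains the cycle Gupta beats Janssen beats Park beats Gupta, so there is no Condorcet winner.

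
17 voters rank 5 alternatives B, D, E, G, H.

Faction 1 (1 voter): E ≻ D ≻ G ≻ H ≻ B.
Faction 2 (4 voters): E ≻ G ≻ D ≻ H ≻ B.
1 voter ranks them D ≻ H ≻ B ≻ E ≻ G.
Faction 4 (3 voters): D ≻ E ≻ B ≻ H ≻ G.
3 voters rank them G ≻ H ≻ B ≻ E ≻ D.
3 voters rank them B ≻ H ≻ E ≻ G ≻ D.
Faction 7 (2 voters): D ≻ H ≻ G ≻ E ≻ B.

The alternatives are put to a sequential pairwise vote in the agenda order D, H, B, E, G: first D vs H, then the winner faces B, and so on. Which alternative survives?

E

Round 1: D vs H — 11–6, D advances.
Round 2: D vs B — 11–6, D advances.
Round 3: D vs E — 6–11, E advances.
Round 4: E vs G — 12–5, E advances.
The agenda winner is E.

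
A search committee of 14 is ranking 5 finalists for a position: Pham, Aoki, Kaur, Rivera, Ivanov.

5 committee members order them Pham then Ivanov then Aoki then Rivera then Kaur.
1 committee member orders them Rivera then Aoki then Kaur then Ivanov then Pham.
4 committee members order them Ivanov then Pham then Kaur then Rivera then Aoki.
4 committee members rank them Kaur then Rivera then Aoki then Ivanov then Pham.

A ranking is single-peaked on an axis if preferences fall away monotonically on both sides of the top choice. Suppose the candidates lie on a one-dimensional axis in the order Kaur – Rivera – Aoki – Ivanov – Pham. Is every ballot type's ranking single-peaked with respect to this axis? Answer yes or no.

no

Axis positions: Kaur=1, Rivera=2, Aoki=3, Ivanov=4, Pham=5.
Ballot type 1 (peak Pham at position 5): ranking walks positions 5-4-3-2-1, expanding outward from the peak — single-peaked.
Ballot type 2 (peak Rivera at position 2): ranking walks positions 2-3-1-4-5, expanding outward from the peak — single-peaked.
Ballot type 3: ranking walks positions 4-5-1-2-3; Kaur is ranked above Aoki even though Aoki lies between Kaur and the peak Ivanov on the axis — preferences dip and rise again. Not single-peaked.
Ballot type 4 (peak Kaur at position 1): ranking walks positions 1-2-3-4-5, expanding outward from the peak — single-peaked.
Ballot type 3 violates single-peakedness, so the profile is not single-peaked on this axis.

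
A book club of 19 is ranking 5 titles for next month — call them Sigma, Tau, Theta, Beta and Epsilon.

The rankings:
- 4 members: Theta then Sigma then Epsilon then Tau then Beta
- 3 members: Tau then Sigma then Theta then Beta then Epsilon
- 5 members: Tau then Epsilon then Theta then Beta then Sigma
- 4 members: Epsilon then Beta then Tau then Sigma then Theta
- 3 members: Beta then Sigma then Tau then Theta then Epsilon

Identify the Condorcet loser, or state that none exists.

Pairwise majorities:
Sigma vs Tau: Sigma is ranked higher on 4+3 = 7 ballots, Tau on 12. Tau wins 12–7.
Sigma vs Theta: Sigma wins 10–9.
Sigma vs Beta: Beta, 12–7.
Sigma vs Epsilon: Sigma wins 10–9.
Tau vs Theta: Tau preferred on 3+5+4+3 = 15 ballots; Tau wins 15–4.
Tau–Beta: Tau 12–7.
Tau vs Epsilon: 3+5+3 = 11 for Tau, 8 for Epsilon — Tau by 11–8.
Theta vs Beta: Theta, 12–7.
Theta vs Epsilon: 4+3+3 = 10 for Theta, 9 for Epsilon — Theta by 10–9.
Beta vs Epsilon: 6 to 13, Epsilon.
No book is winless: Sigma beats Theta; Tau beats Sigma; Theta beats Beta; Beta beats Sigma; Epsilon beats Beta. There is no Condorcet loser.

none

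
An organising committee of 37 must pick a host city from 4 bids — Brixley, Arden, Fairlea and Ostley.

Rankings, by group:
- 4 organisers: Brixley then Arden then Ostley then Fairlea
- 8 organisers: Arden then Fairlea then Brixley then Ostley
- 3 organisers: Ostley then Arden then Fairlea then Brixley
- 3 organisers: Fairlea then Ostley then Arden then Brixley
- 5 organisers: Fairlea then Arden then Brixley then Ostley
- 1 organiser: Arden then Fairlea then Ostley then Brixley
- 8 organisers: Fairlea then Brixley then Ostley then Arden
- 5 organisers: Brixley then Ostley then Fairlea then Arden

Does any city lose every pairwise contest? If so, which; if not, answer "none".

Pairwise majorities:
Brixley vs Arden: 4+8+5 = 17 for Brixley, 20 for Arden — Arden by 20–17.
Brixley vs Fairlea: Brixley is ranked higher on 4+5 = 9 ballots, Fairlea on 28. Fairlea wins 28–9.
Brixley vs Ostley: 4+8+5+8+5 = 30 for Brixley, 7 for Ostley — Brixley by 30–7.
Arden vs Fairlea: Arden is ranked higher on 4+8+3+1 = 16 ballots, Fairlea on 21. Fairlea wins 21–16.
Arden vs Ostley: Arden is ranked higher on 4+8+5+1 = 18 ballots, Ostley on 19. Ostley wins 19–18.
Fairlea vs Ostley: Fairlea wins 25–12.
No city is winless: Brixley beats Ostley; Arden beats Brixley; Fairlea beats Brixley; Ostley beats Arden. There is no Condorcet loser.

none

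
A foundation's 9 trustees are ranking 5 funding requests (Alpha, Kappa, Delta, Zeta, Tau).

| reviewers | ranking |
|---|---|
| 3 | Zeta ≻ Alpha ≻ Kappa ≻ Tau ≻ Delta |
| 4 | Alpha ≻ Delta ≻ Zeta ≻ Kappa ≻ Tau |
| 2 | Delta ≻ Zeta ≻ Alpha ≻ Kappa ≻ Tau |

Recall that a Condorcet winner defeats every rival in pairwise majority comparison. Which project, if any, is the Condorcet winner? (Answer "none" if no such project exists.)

Pairwise majorities:
Alpha vs Kappa: Alpha preferred on 3+4+2 = 9 ballots; Alpha wins 9–0.
Alpha vs Delta: 7 to 2, Alpha.
Alpha vs Zeta: 4 to 5, Zeta.
Alpha vs Tau: 9 to 0, Alpha.
Kappa vs Delta: Kappa is ranked higher on 3 ballots, Delta on 6. Delta wins 6–3.
Kappa vs Zeta: Kappa preferred on 0 ballots; Zeta wins 9–0.
Kappa vs Tau: 9 to 0, Kappa.
Delta vs Zeta: 6 to 3, Delta.
Delta vs Tau: 4+2 = 6 for Delta, 3 for Tau — Delta by 6–3.
Zeta vs Tau: Zeta preferred on 3+4+2 = 9 ballots; Zeta wins 9–0.
Each project drops at least one matchup (Alpha loses to Zeta; Kappa loses to Alpha; Delta loses to Alpha; Zeta loses to Delta; Tau loses to Alpha); the cycle Alpha > Delta > Zeta > Alpha rules out a Condorcet winner.

none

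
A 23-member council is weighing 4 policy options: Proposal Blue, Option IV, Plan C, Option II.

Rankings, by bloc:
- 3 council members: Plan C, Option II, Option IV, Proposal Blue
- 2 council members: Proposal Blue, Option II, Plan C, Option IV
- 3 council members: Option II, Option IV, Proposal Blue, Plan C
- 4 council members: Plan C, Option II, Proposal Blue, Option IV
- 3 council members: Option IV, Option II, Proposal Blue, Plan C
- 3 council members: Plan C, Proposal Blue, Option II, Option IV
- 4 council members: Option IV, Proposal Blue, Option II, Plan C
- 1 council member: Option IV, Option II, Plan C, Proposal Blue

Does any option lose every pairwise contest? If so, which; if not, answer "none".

Head-to-head results (23 council members):
Proposal Blue vs Option IV: Proposal Blue preferred on 2+4+3 = 9 ballots; Option IV wins 14–9.
Proposal Blue vs Plan C: Proposal Blue, 12–11.
Proposal Blue vs Option II: Option II, 14–9.
Option IV vs Plan C: Plan C wins 12–11.
Option IV vs Option II: 3+4+1 = 8 for Option IV, 15 for Option II — Option II by 15–8.
Plan C vs Option II: Option II, 13–10.
No option is winless: Proposal Blue beats Plan C; Option IV beats Proposal Blue; Plan C beats Option IV; Option II beats Proposal Blue. There is no Condorcet loser.

none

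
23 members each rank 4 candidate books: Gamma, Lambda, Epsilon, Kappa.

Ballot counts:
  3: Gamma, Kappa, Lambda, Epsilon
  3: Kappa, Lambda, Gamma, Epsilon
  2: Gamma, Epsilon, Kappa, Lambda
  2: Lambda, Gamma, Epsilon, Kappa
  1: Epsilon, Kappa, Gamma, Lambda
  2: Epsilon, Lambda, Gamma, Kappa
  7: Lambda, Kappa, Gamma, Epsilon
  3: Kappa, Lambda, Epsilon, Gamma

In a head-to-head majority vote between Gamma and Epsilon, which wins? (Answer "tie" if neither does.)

Gamma

Ballots ranking Gamma above Epsilon: 3 + 3 + 2 + 2 + 7 = 17.
Ballots ranking Epsilon above Gamma: 23 − 17 = 6.
Gamma wins the head-to-head 17–6.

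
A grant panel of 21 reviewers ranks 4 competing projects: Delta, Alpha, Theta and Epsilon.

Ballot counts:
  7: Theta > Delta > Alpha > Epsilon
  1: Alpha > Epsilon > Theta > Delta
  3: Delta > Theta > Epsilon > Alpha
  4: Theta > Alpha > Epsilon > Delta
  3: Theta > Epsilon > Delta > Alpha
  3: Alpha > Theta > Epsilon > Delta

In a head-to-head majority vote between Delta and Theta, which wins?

Ballots ranking Delta above Theta: 3.
Ballots ranking Theta above Delta: 21 − 3 = 18.
Theta wins the head-to-head 18–3.

Theta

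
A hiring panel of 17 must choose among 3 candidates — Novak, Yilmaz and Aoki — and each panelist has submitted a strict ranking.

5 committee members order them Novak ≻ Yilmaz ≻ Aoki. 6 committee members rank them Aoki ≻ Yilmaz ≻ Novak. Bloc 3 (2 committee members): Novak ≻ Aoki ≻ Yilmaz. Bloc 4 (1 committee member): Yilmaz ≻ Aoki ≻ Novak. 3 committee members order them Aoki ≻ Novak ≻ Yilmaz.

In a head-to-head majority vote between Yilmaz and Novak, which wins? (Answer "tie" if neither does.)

Novak

Ballots ranking Yilmaz above Novak: 6 + 1 = 7.
Ballots ranking Novak above Yilmaz: 17 − 7 = 10.
Novak wins the head-to-head 10–7.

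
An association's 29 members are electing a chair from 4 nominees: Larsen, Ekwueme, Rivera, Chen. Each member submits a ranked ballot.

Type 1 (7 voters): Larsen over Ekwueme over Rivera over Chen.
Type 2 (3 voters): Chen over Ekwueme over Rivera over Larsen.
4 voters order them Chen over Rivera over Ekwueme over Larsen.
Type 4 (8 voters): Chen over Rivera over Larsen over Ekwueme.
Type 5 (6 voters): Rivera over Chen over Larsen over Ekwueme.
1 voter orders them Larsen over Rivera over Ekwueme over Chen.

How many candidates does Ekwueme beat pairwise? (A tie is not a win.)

0

Ekwueme against each rival (29 voters):
Ekwueme–Larsen: Larsen 22–7.
Ekwueme vs Rivera: Rivera, 19–10.
Ekwueme vs Chen: Ekwueme is ranked higher on 7+1 = 8 ballots, Chen on 21. Chen wins 21–8.
Ekwueme beats no one; loses to Larsen, Rivera, Chen — 0 pairwise wins.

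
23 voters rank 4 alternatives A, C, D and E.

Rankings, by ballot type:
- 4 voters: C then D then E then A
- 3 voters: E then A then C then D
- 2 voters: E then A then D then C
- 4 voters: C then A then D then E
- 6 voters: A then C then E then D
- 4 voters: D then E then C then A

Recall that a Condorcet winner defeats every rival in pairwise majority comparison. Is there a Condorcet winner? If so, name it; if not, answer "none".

C

Head-to-head results (23 voters):
A vs C: C wins 12–11.
A vs D: A wins 15–8.
A vs E: E, 13–10.
C–D: C 17–6.
C vs E: C wins 14–9.
D–E: D 12–11.
C defeats every rival head-to-head and is the Condorcet winner.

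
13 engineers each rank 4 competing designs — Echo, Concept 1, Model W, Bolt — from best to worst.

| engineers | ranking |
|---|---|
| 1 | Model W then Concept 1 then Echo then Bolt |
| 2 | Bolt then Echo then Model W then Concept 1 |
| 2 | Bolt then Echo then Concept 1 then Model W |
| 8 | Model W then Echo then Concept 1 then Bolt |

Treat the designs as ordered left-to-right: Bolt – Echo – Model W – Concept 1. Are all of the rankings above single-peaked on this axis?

Axis positions: Bolt=1, Echo=2, Model W=3, Concept 1=4.
Bloc 1 (peak Model W at position 3): ranking walks positions 3-4-2-1, expanding outward from the peak — single-peaked.
Bloc 2 (peak Bolt at position 1): ranking walks positions 1-2-3-4, expanding outward from the peak — single-peaked.
Bloc 3: ranking walks positions 1-2-4-3; Concept 1 is ranked above Model W even though Model W lies between Concept 1 and the peak Bolt on the axis — preferences dip and rise again. Not single-peaked.
Bloc 4 (peak Model W at position 3): ranking walks positions 3-2-4-1, expanding outward from the peak — single-peaked.
Bloc 3 violates single-peakedness, so the profile is not single-peaked on this axis.

no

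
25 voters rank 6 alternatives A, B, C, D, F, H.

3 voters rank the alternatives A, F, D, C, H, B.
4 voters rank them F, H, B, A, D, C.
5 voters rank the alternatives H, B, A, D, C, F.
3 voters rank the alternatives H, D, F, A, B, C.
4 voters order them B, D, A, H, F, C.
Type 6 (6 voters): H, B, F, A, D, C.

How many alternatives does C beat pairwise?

0

C against each rival (25 voters):
C vs A: 0 for C, 25 for A — A by 25–0.
C vs B: B wins 22–3.
C vs D: D wins 25–0.
C vs F: C preferred on 5 ballots; F wins 20–5.
C vs H: C preferred on 3 ballots; H wins 22–3.
C beats no one; loses to A, B, D, F, H — 0 pairwise wins.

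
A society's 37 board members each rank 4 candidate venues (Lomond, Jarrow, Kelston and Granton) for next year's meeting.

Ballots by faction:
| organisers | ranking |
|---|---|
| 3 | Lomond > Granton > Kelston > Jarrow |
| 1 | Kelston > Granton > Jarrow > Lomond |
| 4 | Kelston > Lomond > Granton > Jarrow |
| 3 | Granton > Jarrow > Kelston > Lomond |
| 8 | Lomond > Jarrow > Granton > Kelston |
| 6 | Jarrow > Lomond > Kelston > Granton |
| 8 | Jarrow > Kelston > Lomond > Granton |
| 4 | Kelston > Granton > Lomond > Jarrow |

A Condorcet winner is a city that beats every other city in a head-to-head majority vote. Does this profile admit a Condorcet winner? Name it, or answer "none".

Head-to-head results (37 organisers):
Lomond vs Jarrow: Lomond preferred on 3+4+8+4 = 19 ballots; Lomond wins 19–18.
Lomond–Kelston: Kelston 20–17.
Lomond vs Granton: Lomond, 29–8.
Jarrow vs Kelston: Jarrow wins 25–12.
Jarrow–Granton: Jarrow 22–15.
Kelston vs Granton: Kelston wins 23–14.
Every city loses at least once (Lomond loses to Kelston; Jarrow loses to Lomond; Kelston loses to Jarrow; Granton loses to Lomond). The majority relation contains the cycle Lomond > Jarrow > Kelston > Lomond, so there is no Condorcet winner.

none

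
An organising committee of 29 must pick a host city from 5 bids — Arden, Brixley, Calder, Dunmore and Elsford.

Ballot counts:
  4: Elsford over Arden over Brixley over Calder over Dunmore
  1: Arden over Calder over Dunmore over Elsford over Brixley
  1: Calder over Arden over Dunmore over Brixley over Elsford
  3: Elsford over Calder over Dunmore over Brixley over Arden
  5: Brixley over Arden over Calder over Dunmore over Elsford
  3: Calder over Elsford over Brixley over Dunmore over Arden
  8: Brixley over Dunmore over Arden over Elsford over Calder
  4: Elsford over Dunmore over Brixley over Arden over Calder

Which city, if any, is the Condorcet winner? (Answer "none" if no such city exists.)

none

Head-to-head results (29 organisers):
Arden vs Brixley: 6 to 23, Brixley.
Arden vs Calder: 4+1+5+8+4 = 22 for Arden, 7 for Calder — Arden by 22–7.
Arden vs Dunmore: 11 to 18, Dunmore.
Arden vs Elsford: Arden is ranked higher on 1+1+5+8 = 15 ballots, Elsford on 14. Arden wins 15–14.
Brixley vs Calder: Brixley preferred on 4+5+8+4 = 21 ballots; Brixley wins 21–8.
Brixley vs Dunmore: Brixley preferred on 4+5+3+8 = 20 ballots; Brixley wins 20–9.
Brixley vs Elsford: 1+5+8 = 14 for Brixley, 15 for Elsford — Elsford by 15–14.
Calder vs Dunmore: Calder preferred on 4+1+1+3+5+3 = 17 ballots; Calder wins 17–12.
Calder vs Elsford: 10 to 19, Elsford.
Dunmore vs Elsford: Dunmore is ranked higher on 1+1+5+8 = 15 ballots, Elsford on 14. Dunmore wins 15–14.
Each city drops at least one matchup (Arden loses to Brixley; Brixley loses to Elsford; Calder loses to Arden; Dunmore loses to Brixley; Elsford loses to Arden); the cycle Arden beats Calder beats Dunmore beats Arden rules out a Condorcet winner.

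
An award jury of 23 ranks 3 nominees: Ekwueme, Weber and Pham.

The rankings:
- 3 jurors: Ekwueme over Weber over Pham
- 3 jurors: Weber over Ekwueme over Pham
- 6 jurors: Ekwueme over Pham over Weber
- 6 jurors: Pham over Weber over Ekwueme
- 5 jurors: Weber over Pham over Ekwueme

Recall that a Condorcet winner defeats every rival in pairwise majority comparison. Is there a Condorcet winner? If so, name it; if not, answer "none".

Check each pair by majority over 23 ballots:
Ekwueme vs Weber: 3+6 = 9 for Ekwueme, 14 for Weber — Weber by 14–9.
Ekwueme vs Pham: 3+3+6 = 12 for Ekwueme, 11 for Pham — Ekwueme by 12–11.
Weber vs Pham: Pham wins 12–11.
Every nominee loses at least once (Ekwueme loses to Weber; Weber loses to Pham; Pham loses to Ekwueme). The majority relation contains the cycle Ekwueme beats Pham beats Weber beats Ekwueme, so there is no Condorcet winner.

none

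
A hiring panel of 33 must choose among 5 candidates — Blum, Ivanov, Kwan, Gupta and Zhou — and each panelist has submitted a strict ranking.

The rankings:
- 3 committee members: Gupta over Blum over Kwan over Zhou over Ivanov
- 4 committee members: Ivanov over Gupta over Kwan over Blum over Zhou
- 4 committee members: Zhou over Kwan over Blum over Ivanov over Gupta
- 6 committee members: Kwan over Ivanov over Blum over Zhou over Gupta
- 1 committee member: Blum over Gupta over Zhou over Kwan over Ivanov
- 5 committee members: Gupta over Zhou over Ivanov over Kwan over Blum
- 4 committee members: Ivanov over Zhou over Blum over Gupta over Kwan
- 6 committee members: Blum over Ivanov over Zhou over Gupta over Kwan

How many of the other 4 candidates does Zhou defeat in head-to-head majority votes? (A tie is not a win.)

2

Zhou against each rival (33 committee members):
Zhou vs Blum: Blum wins 20–13.
Zhou vs Ivanov: Ivanov wins 20–13.
Zhou vs Kwan: Zhou is ranked higher on 4+1+5+4+6 = 20 ballots, Kwan on 13. Zhou wins 20–13.
Zhou vs Gupta: Zhou wins 20–13.
Zhou beats Kwan, Gupta; loses to Blum, Ivanov — 2 pairwise wins.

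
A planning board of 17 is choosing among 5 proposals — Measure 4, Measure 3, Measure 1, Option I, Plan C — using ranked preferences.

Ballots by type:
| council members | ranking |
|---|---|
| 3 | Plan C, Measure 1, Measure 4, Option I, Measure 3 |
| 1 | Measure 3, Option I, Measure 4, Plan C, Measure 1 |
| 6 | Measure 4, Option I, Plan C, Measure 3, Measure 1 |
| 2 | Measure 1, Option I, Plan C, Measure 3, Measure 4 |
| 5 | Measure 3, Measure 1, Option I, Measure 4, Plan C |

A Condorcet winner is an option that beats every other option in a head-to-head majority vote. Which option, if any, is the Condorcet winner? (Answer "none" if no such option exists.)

Head-to-head results (17 council members):
Measure 4 vs Measure 3: Measure 4 is ranked higher on 3+6 = 9 ballots, Measure 3 on 8. Measure 4 wins 9–8.
Measure 4 vs Measure 1: 1+6 = 7 for Measure 4, 10 for Measure 1 — Measure 1 by 10–7.
Measure 4 vs Option I: 9 to 8, Measure 4.
Measure 4 vs Plan C: Measure 4 preferred on 1+6+5 = 12 ballots; Measure 4 wins 12–5.
Measure 3 vs Measure 1: 12 to 5, Measure 3.
Measure 3 vs Option I: Measure 3 is ranked higher on 1+5 = 6 ballots, Option I on 11. Option I wins 11–6.
Measure 3 vs Plan C: 1+5 = 6 for Measure 3, 11 for Plan C — Plan C by 11–6.
Measure 1 vs Option I: Measure 1 is ranked higher on 3+2+5 = 10 ballots, Option I on 7. Measure 1 wins 10–7.
Measure 1 vs Plan C: 7 to 10, Plan C.
Option I vs Plan C: 14 to 3, Option I.
Every option loses at least once (Measure 4 loses to Measure 1; Measure 3 loses to Measure 4; Measure 1 loses to Measure 3; Option I loses to Measure 4; Plan C loses to Measure 4). The majority relation contains the cycle Measure 4 > Measure 3 > Measure 1 > Measure 4, so there is no Condorcet winner.

none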